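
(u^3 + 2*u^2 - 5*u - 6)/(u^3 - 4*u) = (u^2 + 4*u + 3)/(u*(u + 2))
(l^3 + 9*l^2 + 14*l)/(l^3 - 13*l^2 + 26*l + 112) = l*(l + 7)/(l^2 - 15*l + 56)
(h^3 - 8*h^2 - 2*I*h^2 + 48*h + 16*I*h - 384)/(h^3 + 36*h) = (h^2 - 8*h*(1 + I) + 64*I)/(h*(h - 6*I))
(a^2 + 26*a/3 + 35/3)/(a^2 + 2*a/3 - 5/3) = (a + 7)/(a - 1)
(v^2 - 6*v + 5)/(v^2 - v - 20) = (v - 1)/(v + 4)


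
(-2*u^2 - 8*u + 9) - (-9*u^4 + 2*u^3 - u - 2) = 9*u^4 - 2*u^3 - 2*u^2 - 7*u + 11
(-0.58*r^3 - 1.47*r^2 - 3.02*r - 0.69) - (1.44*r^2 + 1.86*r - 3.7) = -0.58*r^3 - 2.91*r^2 - 4.88*r + 3.01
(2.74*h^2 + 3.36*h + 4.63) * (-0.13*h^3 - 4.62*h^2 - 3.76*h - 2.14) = -0.3562*h^5 - 13.0956*h^4 - 26.4275*h^3 - 39.8878*h^2 - 24.5992*h - 9.9082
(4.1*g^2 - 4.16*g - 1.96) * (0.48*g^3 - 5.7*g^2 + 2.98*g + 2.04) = 1.968*g^5 - 25.3668*g^4 + 34.9892*g^3 + 7.1392*g^2 - 14.3272*g - 3.9984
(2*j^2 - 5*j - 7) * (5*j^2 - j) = 10*j^4 - 27*j^3 - 30*j^2 + 7*j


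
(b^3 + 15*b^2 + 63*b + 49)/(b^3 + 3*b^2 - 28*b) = (b^2 + 8*b + 7)/(b*(b - 4))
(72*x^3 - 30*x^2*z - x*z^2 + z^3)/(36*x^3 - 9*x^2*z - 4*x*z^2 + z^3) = (6*x + z)/(3*x + z)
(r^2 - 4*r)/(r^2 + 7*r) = (r - 4)/(r + 7)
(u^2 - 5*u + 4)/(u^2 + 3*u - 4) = (u - 4)/(u + 4)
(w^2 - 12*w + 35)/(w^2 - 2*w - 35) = (w - 5)/(w + 5)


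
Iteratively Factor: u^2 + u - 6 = (u + 3)*(u - 2)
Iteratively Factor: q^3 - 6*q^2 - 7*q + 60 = (q - 4)*(q^2 - 2*q - 15) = (q - 4)*(q + 3)*(q - 5)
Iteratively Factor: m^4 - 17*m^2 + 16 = (m - 1)*(m^3 + m^2 - 16*m - 16) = (m - 1)*(m + 1)*(m^2 - 16) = (m - 1)*(m + 1)*(m + 4)*(m - 4)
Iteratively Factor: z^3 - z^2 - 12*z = (z)*(z^2 - z - 12) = z*(z + 3)*(z - 4)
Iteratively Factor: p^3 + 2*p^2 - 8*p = (p)*(p^2 + 2*p - 8) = p*(p + 4)*(p - 2)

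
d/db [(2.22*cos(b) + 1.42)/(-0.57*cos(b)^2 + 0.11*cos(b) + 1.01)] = (1.2654*sin(b)^2 - 1.6188*cos(b) - 3.3514)*sin(b)/(-0.57*cos(b)^2 + 0.11*cos(b) + 1.01)^2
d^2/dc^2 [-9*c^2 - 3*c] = -18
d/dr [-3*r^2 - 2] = -6*r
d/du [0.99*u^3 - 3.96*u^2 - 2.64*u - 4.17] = 2.97*u^2 - 7.92*u - 2.64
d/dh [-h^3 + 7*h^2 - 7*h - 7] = -3*h^2 + 14*h - 7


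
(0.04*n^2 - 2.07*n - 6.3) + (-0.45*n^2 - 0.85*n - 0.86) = -0.41*n^2 - 2.92*n - 7.16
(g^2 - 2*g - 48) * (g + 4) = g^3 + 2*g^2 - 56*g - 192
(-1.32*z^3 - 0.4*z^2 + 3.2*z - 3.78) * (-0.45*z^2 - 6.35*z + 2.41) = 0.594*z^5 + 8.562*z^4 - 2.0812*z^3 - 19.583*z^2 + 31.715*z - 9.1098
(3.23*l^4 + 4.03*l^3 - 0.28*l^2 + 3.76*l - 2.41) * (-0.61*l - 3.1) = -1.9703*l^5 - 12.4713*l^4 - 12.3222*l^3 - 1.4256*l^2 - 10.1859*l + 7.471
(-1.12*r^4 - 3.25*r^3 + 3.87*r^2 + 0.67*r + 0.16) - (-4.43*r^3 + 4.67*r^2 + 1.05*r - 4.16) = -1.12*r^4 + 1.18*r^3 - 0.8*r^2 - 0.38*r + 4.32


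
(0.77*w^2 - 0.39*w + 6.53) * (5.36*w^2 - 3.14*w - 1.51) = 4.1272*w^4 - 4.5082*w^3 + 35.0627*w^2 - 19.9153*w - 9.8603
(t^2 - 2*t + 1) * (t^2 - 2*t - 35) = t^4 - 4*t^3 - 30*t^2 + 68*t - 35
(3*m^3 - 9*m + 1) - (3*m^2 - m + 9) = 3*m^3 - 3*m^2 - 8*m - 8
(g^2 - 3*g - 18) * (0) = 0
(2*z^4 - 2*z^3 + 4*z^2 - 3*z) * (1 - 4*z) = -8*z^5 + 10*z^4 - 18*z^3 + 16*z^2 - 3*z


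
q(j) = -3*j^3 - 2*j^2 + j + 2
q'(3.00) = -92.00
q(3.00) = -94.00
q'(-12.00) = -1247.00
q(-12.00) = 4886.00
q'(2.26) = -54.01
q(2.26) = -40.58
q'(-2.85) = -60.70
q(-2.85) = 52.35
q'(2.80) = -80.76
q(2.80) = -76.74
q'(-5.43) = -242.64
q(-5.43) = 417.91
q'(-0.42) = 1.09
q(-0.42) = 1.45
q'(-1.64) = -16.65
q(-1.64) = 8.21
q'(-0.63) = -0.05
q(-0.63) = 1.33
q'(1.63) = -29.43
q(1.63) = -14.68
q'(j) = -9*j^2 - 4*j + 1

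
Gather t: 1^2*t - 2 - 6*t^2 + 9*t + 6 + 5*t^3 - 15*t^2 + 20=5*t^3 - 21*t^2 + 10*t + 24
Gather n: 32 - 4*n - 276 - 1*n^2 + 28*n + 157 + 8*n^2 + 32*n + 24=7*n^2 + 56*n - 63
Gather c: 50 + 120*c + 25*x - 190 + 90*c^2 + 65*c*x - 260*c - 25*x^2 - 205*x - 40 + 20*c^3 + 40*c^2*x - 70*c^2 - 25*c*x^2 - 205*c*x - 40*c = 20*c^3 + c^2*(40*x + 20) + c*(-25*x^2 - 140*x - 180) - 25*x^2 - 180*x - 180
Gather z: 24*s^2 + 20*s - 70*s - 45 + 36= 24*s^2 - 50*s - 9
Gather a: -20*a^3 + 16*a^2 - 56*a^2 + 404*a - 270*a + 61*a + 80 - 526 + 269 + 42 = -20*a^3 - 40*a^2 + 195*a - 135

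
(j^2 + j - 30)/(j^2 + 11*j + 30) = (j - 5)/(j + 5)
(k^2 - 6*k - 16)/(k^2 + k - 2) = (k - 8)/(k - 1)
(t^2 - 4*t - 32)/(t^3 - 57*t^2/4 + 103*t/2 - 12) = 4*(t + 4)/(4*t^2 - 25*t + 6)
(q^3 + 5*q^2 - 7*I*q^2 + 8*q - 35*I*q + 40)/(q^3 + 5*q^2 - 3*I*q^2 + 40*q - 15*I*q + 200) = (q + I)/(q + 5*I)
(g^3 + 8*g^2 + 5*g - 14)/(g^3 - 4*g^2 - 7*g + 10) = (g + 7)/(g - 5)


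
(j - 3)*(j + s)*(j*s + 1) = j^3*s + j^2*s^2 - 3*j^2*s + j^2 - 3*j*s^2 + j*s - 3*j - 3*s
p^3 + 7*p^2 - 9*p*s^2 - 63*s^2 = (p + 7)*(p - 3*s)*(p + 3*s)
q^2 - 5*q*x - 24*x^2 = (q - 8*x)*(q + 3*x)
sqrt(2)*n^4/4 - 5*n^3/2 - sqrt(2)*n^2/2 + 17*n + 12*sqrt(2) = (n/2 + sqrt(2)/2)*(n - 4*sqrt(2))*(n - 3*sqrt(2))*(sqrt(2)*n/2 + 1)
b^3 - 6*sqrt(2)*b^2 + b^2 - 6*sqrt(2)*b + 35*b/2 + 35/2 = (b + 1)*(b - 7*sqrt(2)/2)*(b - 5*sqrt(2)/2)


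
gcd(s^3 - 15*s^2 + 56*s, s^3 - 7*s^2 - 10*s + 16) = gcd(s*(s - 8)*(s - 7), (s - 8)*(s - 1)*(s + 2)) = s - 8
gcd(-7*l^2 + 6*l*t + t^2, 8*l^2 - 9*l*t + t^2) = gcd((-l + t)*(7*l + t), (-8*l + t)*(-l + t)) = -l + t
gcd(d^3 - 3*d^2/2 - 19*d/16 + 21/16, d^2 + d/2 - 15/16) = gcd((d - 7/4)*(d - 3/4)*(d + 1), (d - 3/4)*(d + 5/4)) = d - 3/4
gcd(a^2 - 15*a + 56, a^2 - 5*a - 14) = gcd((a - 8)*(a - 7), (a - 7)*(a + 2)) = a - 7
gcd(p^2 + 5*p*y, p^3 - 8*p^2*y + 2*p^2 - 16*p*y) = p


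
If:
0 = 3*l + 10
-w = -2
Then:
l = -10/3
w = 2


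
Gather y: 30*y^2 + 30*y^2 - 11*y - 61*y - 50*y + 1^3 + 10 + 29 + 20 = 60*y^2 - 122*y + 60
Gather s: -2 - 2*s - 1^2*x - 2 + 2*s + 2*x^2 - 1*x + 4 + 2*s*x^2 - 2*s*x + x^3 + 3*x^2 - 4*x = s*(2*x^2 - 2*x) + x^3 + 5*x^2 - 6*x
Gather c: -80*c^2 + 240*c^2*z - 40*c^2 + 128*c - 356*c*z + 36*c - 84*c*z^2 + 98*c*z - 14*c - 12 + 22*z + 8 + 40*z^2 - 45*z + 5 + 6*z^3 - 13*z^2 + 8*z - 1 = c^2*(240*z - 120) + c*(-84*z^2 - 258*z + 150) + 6*z^3 + 27*z^2 - 15*z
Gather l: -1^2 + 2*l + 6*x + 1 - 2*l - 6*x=0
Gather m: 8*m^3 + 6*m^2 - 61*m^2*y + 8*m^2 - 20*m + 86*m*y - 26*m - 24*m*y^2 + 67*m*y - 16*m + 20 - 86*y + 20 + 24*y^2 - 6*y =8*m^3 + m^2*(14 - 61*y) + m*(-24*y^2 + 153*y - 62) + 24*y^2 - 92*y + 40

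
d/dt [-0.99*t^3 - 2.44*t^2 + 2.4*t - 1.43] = -2.97*t^2 - 4.88*t + 2.4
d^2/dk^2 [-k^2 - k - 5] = -2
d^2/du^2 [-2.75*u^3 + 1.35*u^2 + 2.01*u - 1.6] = 2.7 - 16.5*u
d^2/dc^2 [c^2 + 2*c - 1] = 2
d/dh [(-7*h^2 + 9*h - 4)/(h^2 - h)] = 2*(-h^2 + 4*h - 2)/(h^2*(h^2 - 2*h + 1))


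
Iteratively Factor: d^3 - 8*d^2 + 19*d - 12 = (d - 1)*(d^2 - 7*d + 12) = (d - 4)*(d - 1)*(d - 3)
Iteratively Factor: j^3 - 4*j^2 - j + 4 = (j - 4)*(j^2 - 1) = (j - 4)*(j - 1)*(j + 1)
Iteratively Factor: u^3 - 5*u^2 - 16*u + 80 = (u + 4)*(u^2 - 9*u + 20) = (u - 5)*(u + 4)*(u - 4)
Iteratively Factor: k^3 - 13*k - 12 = (k + 1)*(k^2 - k - 12) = (k + 1)*(k + 3)*(k - 4)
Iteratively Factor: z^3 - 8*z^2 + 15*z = (z)*(z^2 - 8*z + 15) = z*(z - 3)*(z - 5)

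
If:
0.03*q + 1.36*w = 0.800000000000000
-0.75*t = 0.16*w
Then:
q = 26.6666666666667 - 45.3333333333333*w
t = -0.213333333333333*w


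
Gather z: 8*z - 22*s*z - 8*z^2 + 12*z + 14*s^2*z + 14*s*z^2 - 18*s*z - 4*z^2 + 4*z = z^2*(14*s - 12) + z*(14*s^2 - 40*s + 24)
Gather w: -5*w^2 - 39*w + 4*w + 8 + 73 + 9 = -5*w^2 - 35*w + 90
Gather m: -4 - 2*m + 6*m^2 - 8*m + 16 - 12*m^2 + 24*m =-6*m^2 + 14*m + 12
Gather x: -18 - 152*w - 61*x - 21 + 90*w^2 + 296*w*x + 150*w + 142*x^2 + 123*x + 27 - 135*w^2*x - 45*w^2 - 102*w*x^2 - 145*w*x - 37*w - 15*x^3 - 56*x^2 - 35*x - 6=45*w^2 - 39*w - 15*x^3 + x^2*(86 - 102*w) + x*(-135*w^2 + 151*w + 27) - 18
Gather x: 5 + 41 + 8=54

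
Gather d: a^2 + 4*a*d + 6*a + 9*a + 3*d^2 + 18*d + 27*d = a^2 + 15*a + 3*d^2 + d*(4*a + 45)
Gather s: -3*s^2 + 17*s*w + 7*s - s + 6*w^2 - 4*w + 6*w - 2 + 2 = -3*s^2 + s*(17*w + 6) + 6*w^2 + 2*w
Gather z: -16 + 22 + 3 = 9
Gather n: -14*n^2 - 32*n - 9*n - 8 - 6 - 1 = -14*n^2 - 41*n - 15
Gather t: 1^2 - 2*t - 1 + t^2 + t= t^2 - t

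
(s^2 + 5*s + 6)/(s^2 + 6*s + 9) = (s + 2)/(s + 3)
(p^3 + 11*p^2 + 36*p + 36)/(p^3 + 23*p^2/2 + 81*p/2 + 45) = 2*(p + 2)/(2*p + 5)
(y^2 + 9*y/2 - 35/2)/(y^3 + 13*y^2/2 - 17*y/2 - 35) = 1/(y + 2)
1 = 1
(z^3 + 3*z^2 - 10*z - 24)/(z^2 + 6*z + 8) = z - 3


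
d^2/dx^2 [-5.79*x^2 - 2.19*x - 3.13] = -11.5800000000000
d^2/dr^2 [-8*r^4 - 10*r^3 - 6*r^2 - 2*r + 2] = -96*r^2 - 60*r - 12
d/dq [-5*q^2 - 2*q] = -10*q - 2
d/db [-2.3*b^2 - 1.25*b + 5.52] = -4.6*b - 1.25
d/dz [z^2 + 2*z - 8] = 2*z + 2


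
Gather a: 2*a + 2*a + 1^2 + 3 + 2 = 4*a + 6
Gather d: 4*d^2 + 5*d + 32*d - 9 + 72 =4*d^2 + 37*d + 63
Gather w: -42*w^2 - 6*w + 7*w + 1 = -42*w^2 + w + 1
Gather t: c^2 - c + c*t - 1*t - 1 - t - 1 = c^2 - c + t*(c - 2) - 2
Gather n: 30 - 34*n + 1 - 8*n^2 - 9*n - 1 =-8*n^2 - 43*n + 30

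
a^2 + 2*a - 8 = (a - 2)*(a + 4)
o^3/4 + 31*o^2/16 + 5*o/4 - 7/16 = (o/4 + 1/4)*(o - 1/4)*(o + 7)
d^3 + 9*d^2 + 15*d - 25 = (d - 1)*(d + 5)^2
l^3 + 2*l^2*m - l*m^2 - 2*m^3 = (l - m)*(l + m)*(l + 2*m)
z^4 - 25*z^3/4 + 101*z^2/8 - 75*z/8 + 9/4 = (z - 3)*(z - 2)*(z - 3/4)*(z - 1/2)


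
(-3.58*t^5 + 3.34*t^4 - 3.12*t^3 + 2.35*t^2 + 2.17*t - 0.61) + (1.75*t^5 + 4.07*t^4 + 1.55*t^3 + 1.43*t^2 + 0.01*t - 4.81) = -1.83*t^5 + 7.41*t^4 - 1.57*t^3 + 3.78*t^2 + 2.18*t - 5.42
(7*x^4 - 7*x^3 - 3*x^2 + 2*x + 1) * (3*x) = 21*x^5 - 21*x^4 - 9*x^3 + 6*x^2 + 3*x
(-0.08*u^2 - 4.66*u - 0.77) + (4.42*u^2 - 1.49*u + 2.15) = 4.34*u^2 - 6.15*u + 1.38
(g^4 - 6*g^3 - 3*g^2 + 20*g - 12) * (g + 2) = g^5 - 4*g^4 - 15*g^3 + 14*g^2 + 28*g - 24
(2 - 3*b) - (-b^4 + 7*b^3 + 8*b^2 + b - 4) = b^4 - 7*b^3 - 8*b^2 - 4*b + 6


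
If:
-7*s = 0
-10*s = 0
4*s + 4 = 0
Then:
No Solution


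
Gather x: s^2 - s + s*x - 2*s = s^2 + s*x - 3*s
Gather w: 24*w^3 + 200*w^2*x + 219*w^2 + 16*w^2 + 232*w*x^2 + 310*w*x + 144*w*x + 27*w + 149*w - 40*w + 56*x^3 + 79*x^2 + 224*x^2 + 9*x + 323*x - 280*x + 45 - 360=24*w^3 + w^2*(200*x + 235) + w*(232*x^2 + 454*x + 136) + 56*x^3 + 303*x^2 + 52*x - 315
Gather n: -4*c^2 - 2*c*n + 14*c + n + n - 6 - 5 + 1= -4*c^2 + 14*c + n*(2 - 2*c) - 10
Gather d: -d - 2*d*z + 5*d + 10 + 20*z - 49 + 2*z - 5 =d*(4 - 2*z) + 22*z - 44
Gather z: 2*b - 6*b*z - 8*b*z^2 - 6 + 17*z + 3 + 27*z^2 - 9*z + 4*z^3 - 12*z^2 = 2*b + 4*z^3 + z^2*(15 - 8*b) + z*(8 - 6*b) - 3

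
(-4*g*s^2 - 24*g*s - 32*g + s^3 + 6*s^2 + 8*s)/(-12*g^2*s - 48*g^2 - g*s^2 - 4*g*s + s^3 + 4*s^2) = (s + 2)/(3*g + s)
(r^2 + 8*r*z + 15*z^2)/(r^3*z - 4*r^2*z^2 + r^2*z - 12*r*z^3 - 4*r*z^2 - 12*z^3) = (-r^2 - 8*r*z - 15*z^2)/(z*(-r^3 + 4*r^2*z - r^2 + 12*r*z^2 + 4*r*z + 12*z^2))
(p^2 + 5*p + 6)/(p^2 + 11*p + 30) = (p^2 + 5*p + 6)/(p^2 + 11*p + 30)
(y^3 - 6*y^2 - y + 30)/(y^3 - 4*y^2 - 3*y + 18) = (y - 5)/(y - 3)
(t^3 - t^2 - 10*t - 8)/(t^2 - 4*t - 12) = (t^2 - 3*t - 4)/(t - 6)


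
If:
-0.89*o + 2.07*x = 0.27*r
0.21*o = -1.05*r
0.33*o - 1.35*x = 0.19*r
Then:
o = 0.00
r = 0.00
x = 0.00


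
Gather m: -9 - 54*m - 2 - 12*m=-66*m - 11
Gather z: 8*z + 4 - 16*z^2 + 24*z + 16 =-16*z^2 + 32*z + 20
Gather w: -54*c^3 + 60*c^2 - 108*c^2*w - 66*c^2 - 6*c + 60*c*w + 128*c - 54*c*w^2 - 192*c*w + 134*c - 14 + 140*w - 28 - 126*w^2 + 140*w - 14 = -54*c^3 - 6*c^2 + 256*c + w^2*(-54*c - 126) + w*(-108*c^2 - 132*c + 280) - 56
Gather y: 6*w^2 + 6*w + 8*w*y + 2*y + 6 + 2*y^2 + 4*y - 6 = 6*w^2 + 6*w + 2*y^2 + y*(8*w + 6)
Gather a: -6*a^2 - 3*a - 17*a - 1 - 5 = -6*a^2 - 20*a - 6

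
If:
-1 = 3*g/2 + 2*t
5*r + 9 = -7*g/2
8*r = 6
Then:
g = -51/14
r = 3/4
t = 125/56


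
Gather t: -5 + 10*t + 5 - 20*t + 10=10 - 10*t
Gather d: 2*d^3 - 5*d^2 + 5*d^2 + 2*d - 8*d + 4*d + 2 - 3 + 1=2*d^3 - 2*d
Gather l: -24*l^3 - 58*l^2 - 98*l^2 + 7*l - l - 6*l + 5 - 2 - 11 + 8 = -24*l^3 - 156*l^2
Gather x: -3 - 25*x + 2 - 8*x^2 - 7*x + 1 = -8*x^2 - 32*x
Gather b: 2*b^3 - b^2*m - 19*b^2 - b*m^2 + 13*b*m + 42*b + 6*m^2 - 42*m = 2*b^3 + b^2*(-m - 19) + b*(-m^2 + 13*m + 42) + 6*m^2 - 42*m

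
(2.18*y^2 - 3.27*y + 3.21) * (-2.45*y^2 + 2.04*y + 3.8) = -5.341*y^4 + 12.4587*y^3 - 6.2513*y^2 - 5.8776*y + 12.198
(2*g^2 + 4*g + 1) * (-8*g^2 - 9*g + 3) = -16*g^4 - 50*g^3 - 38*g^2 + 3*g + 3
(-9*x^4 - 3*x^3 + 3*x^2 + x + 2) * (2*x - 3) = -18*x^5 + 21*x^4 + 15*x^3 - 7*x^2 + x - 6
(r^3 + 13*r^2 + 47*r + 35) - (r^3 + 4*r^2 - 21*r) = 9*r^2 + 68*r + 35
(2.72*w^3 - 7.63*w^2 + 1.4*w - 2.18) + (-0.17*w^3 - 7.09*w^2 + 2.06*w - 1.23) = 2.55*w^3 - 14.72*w^2 + 3.46*w - 3.41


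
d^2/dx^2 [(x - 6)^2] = 2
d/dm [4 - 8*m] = -8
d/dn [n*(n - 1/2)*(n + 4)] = 3*n^2 + 7*n - 2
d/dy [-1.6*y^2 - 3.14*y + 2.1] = -3.2*y - 3.14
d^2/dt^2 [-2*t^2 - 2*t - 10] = -4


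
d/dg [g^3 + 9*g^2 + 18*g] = 3*g^2 + 18*g + 18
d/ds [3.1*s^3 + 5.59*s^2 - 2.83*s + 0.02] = 9.3*s^2 + 11.18*s - 2.83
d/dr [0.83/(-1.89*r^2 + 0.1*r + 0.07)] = (3.1374*r - 0.083)/(-1.89*r^2 + 0.1*r + 0.07)^2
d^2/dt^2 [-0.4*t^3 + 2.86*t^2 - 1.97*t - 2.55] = 5.72 - 2.4*t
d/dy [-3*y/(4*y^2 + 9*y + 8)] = 12*(y^2 - 2)/(16*y^4 + 72*y^3 + 145*y^2 + 144*y + 64)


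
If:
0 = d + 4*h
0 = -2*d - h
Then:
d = 0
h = 0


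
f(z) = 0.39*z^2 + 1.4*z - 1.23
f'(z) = 0.78*z + 1.4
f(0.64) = -0.17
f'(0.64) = 1.90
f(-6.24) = 5.22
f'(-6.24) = -3.47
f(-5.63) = 3.25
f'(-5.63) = -2.99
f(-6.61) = 6.56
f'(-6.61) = -3.76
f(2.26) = 3.93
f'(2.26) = 3.16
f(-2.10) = -2.45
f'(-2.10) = -0.24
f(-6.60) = 6.52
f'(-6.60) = -3.75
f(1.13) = 0.85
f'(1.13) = 2.28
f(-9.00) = 17.76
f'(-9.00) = -5.62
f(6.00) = 21.21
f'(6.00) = 6.08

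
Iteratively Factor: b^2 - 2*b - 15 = (b + 3)*(b - 5)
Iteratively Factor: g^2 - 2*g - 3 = (g - 3)*(g + 1)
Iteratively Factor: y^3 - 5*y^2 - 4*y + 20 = (y + 2)*(y^2 - 7*y + 10) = (y - 2)*(y + 2)*(y - 5)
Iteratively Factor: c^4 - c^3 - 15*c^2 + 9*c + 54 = (c + 2)*(c^3 - 3*c^2 - 9*c + 27) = (c - 3)*(c + 2)*(c^2 - 9) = (c - 3)^2*(c + 2)*(c + 3)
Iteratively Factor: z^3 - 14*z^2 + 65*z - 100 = (z - 5)*(z^2 - 9*z + 20) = (z - 5)*(z - 4)*(z - 5)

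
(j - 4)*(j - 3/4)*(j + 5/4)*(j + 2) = j^4 - 3*j^3/2 - 159*j^2/16 - 17*j/8 + 15/2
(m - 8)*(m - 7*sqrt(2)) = m^2 - 7*sqrt(2)*m - 8*m + 56*sqrt(2)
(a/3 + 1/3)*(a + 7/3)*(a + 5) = a^3/3 + 25*a^2/9 + 19*a/3 + 35/9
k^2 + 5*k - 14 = (k - 2)*(k + 7)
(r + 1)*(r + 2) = r^2 + 3*r + 2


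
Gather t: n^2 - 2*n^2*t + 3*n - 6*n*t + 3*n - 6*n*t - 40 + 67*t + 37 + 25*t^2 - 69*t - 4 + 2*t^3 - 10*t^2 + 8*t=n^2 + 6*n + 2*t^3 + 15*t^2 + t*(-2*n^2 - 12*n + 6) - 7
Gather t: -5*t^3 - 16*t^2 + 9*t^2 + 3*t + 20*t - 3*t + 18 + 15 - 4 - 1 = -5*t^3 - 7*t^2 + 20*t + 28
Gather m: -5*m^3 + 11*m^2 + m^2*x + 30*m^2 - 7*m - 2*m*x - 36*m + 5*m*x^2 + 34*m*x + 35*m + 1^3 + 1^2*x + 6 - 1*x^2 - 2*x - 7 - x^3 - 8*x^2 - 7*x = -5*m^3 + m^2*(x + 41) + m*(5*x^2 + 32*x - 8) - x^3 - 9*x^2 - 8*x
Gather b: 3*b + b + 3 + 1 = 4*b + 4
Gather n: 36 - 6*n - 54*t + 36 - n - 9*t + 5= -7*n - 63*t + 77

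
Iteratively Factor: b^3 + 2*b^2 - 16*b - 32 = (b - 4)*(b^2 + 6*b + 8) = (b - 4)*(b + 2)*(b + 4)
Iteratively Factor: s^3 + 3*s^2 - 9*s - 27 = (s + 3)*(s^2 - 9) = (s + 3)^2*(s - 3)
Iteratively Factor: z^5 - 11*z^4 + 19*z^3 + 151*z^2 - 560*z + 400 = (z + 4)*(z^4 - 15*z^3 + 79*z^2 - 165*z + 100) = (z - 5)*(z + 4)*(z^3 - 10*z^2 + 29*z - 20) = (z - 5)*(z - 1)*(z + 4)*(z^2 - 9*z + 20) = (z - 5)^2*(z - 1)*(z + 4)*(z - 4)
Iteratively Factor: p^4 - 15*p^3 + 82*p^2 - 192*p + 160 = (p - 4)*(p^3 - 11*p^2 + 38*p - 40) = (p - 5)*(p - 4)*(p^2 - 6*p + 8) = (p - 5)*(p - 4)*(p - 2)*(p - 4)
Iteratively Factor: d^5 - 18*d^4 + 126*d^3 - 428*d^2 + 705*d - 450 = (d - 3)*(d^4 - 15*d^3 + 81*d^2 - 185*d + 150) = (d - 3)*(d - 2)*(d^3 - 13*d^2 + 55*d - 75) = (d - 3)^2*(d - 2)*(d^2 - 10*d + 25) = (d - 5)*(d - 3)^2*(d - 2)*(d - 5)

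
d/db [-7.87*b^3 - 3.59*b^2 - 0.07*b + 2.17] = -23.61*b^2 - 7.18*b - 0.07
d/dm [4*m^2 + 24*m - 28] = 8*m + 24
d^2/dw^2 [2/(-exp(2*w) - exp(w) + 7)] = 2*(-2*(2*exp(w) + 1)^2*exp(w) + (4*exp(w) + 1)*(exp(2*w) + exp(w) - 7))*exp(w)/(exp(2*w) + exp(w) - 7)^3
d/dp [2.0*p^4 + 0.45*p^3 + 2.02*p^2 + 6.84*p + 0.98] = 8.0*p^3 + 1.35*p^2 + 4.04*p + 6.84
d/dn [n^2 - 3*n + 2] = 2*n - 3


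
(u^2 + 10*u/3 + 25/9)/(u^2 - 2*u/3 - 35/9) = (3*u + 5)/(3*u - 7)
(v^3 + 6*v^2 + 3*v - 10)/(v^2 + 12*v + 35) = (v^2 + v - 2)/(v + 7)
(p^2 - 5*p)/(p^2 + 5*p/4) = 4*(p - 5)/(4*p + 5)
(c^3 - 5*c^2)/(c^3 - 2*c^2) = (c - 5)/(c - 2)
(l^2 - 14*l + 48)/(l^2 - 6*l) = (l - 8)/l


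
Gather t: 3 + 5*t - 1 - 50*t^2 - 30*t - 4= -50*t^2 - 25*t - 2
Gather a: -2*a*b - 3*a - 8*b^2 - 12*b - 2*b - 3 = a*(-2*b - 3) - 8*b^2 - 14*b - 3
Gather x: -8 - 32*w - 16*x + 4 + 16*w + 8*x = -16*w - 8*x - 4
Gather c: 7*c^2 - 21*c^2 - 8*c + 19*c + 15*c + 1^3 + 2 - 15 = -14*c^2 + 26*c - 12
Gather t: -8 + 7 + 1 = 0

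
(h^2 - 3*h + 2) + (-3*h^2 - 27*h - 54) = -2*h^2 - 30*h - 52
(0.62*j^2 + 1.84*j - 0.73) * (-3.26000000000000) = -2.0212*j^2 - 5.9984*j + 2.3798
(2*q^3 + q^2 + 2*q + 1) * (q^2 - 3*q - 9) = 2*q^5 - 5*q^4 - 19*q^3 - 14*q^2 - 21*q - 9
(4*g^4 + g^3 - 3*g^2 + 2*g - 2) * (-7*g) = -28*g^5 - 7*g^4 + 21*g^3 - 14*g^2 + 14*g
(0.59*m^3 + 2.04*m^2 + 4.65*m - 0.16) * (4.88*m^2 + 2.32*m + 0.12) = 2.8792*m^5 + 11.324*m^4 + 27.4956*m^3 + 10.252*m^2 + 0.1868*m - 0.0192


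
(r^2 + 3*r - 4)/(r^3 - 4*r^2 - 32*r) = (r - 1)/(r*(r - 8))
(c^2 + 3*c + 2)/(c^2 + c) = (c + 2)/c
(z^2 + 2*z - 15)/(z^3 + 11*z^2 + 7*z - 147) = (z + 5)/(z^2 + 14*z + 49)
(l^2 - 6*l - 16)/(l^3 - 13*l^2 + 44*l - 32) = (l + 2)/(l^2 - 5*l + 4)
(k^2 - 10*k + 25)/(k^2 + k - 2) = (k^2 - 10*k + 25)/(k^2 + k - 2)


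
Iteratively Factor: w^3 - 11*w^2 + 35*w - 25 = (w - 1)*(w^2 - 10*w + 25) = (w - 5)*(w - 1)*(w - 5)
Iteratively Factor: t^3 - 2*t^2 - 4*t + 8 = (t - 2)*(t^2 - 4) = (t - 2)^2*(t + 2)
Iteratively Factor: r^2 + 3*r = (r + 3)*(r)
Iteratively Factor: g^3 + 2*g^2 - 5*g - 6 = (g - 2)*(g^2 + 4*g + 3) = (g - 2)*(g + 1)*(g + 3)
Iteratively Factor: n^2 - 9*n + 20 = (n - 5)*(n - 4)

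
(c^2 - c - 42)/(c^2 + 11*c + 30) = (c - 7)/(c + 5)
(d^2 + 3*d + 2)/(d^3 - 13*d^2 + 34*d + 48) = (d + 2)/(d^2 - 14*d + 48)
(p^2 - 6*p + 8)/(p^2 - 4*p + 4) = (p - 4)/(p - 2)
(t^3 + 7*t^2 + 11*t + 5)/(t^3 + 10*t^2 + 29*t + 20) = (t + 1)/(t + 4)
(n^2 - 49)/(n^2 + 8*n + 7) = (n - 7)/(n + 1)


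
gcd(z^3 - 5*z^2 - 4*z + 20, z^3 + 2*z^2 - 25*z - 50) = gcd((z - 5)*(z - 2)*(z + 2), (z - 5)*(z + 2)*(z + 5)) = z^2 - 3*z - 10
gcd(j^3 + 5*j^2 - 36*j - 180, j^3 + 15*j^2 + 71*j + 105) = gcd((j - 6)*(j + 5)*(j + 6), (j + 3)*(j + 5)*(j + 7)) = j + 5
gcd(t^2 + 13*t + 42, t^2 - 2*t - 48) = t + 6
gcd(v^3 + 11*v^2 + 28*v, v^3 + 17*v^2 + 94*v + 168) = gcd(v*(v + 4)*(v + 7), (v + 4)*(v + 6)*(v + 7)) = v^2 + 11*v + 28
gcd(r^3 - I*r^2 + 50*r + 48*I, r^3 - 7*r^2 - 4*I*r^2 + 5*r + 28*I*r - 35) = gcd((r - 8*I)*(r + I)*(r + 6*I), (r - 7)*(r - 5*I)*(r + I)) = r + I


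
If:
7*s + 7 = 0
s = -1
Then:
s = -1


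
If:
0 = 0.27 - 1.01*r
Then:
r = 0.27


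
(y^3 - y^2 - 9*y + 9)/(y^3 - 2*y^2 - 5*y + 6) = (y + 3)/(y + 2)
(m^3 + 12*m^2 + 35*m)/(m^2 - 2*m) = (m^2 + 12*m + 35)/(m - 2)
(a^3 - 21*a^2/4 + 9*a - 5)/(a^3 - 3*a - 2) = (4*a^2 - 13*a + 10)/(4*(a^2 + 2*a + 1))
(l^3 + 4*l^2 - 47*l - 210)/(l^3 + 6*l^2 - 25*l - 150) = (l - 7)/(l - 5)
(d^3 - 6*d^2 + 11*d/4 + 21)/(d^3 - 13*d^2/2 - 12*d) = (d^2 - 15*d/2 + 14)/(d*(d - 8))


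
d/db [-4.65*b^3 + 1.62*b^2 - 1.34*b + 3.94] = -13.95*b^2 + 3.24*b - 1.34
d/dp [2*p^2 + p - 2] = 4*p + 1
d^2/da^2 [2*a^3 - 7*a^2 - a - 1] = 12*a - 14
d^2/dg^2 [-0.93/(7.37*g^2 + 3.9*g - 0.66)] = (101.029434*g^2 + 53.46198*g - 0.93*(14.74*g + 3.9)*(29.48*g + 7.8) - 9.047412)/(7.37*g^2 + 3.9*g - 0.66)^3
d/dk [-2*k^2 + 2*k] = 2 - 4*k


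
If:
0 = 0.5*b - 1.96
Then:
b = 3.92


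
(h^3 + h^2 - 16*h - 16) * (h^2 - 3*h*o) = h^5 - 3*h^4*o + h^4 - 3*h^3*o - 16*h^3 + 48*h^2*o - 16*h^2 + 48*h*o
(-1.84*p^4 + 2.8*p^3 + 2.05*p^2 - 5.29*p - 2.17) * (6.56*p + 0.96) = -12.0704*p^5 + 16.6016*p^4 + 16.136*p^3 - 32.7344*p^2 - 19.3136*p - 2.0832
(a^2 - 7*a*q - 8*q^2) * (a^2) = a^4 - 7*a^3*q - 8*a^2*q^2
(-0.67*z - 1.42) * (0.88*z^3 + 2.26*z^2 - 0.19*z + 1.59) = -0.5896*z^4 - 2.7638*z^3 - 3.0819*z^2 - 0.7955*z - 2.2578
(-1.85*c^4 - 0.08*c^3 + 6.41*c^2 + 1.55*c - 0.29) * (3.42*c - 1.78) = -6.327*c^5 + 3.0194*c^4 + 22.0646*c^3 - 6.1088*c^2 - 3.7508*c + 0.5162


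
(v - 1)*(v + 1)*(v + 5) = v^3 + 5*v^2 - v - 5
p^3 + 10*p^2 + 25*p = p*(p + 5)^2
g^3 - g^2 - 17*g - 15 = (g - 5)*(g + 1)*(g + 3)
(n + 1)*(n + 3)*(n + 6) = n^3 + 10*n^2 + 27*n + 18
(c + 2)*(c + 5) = c^2 + 7*c + 10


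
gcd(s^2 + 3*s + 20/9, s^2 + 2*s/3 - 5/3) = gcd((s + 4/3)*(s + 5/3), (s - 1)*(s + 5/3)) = s + 5/3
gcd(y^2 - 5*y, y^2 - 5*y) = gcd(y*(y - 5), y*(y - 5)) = y^2 - 5*y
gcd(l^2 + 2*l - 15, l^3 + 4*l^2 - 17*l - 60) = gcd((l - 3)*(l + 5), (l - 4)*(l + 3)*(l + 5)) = l + 5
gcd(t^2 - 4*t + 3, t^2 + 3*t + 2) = 1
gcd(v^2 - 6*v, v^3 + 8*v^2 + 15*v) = v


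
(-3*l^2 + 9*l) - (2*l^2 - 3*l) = -5*l^2 + 12*l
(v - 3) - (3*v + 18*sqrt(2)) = -2*v - 18*sqrt(2) - 3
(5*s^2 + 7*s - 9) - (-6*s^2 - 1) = 11*s^2 + 7*s - 8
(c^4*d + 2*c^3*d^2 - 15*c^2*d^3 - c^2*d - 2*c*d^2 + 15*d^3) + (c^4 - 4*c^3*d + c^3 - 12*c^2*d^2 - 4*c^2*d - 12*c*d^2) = c^4*d + c^4 + 2*c^3*d^2 - 4*c^3*d + c^3 - 15*c^2*d^3 - 12*c^2*d^2 - 5*c^2*d - 14*c*d^2 + 15*d^3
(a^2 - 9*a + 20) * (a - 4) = a^3 - 13*a^2 + 56*a - 80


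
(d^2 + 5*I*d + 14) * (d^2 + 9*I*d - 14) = d^4 + 14*I*d^3 - 45*d^2 + 56*I*d - 196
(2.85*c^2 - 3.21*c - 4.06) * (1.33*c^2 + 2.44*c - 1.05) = 3.7905*c^4 + 2.6847*c^3 - 16.2247*c^2 - 6.5359*c + 4.263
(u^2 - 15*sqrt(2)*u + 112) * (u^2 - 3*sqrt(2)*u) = u^4 - 18*sqrt(2)*u^3 + 202*u^2 - 336*sqrt(2)*u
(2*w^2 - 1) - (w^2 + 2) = w^2 - 3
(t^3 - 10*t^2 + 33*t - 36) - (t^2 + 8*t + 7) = t^3 - 11*t^2 + 25*t - 43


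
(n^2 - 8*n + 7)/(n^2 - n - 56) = (-n^2 + 8*n - 7)/(-n^2 + n + 56)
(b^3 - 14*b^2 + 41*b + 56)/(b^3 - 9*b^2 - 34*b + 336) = (b + 1)/(b + 6)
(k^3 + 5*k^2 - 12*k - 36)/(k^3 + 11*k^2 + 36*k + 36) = (k - 3)/(k + 3)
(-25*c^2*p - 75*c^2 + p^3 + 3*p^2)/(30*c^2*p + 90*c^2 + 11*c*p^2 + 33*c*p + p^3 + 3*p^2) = (-5*c + p)/(6*c + p)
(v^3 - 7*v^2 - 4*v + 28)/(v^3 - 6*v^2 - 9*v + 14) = (v - 2)/(v - 1)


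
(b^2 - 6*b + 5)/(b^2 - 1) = (b - 5)/(b + 1)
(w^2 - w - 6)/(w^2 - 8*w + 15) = (w + 2)/(w - 5)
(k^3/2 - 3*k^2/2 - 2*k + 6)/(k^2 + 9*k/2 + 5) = (k^2 - 5*k + 6)/(2*k + 5)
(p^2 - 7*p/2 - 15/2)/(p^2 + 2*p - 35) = (p + 3/2)/(p + 7)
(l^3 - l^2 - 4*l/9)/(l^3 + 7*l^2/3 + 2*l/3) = (l - 4/3)/(l + 2)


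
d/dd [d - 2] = 1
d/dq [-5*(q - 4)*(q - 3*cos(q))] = -5*q + 5*(4 - q)*(3*sin(q) + 1) + 15*cos(q)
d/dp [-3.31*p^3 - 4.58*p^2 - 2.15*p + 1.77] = -9.93*p^2 - 9.16*p - 2.15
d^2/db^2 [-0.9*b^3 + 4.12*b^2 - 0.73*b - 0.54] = 8.24 - 5.4*b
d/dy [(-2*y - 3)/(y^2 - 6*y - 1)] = 2*(y^2 + 3*y - 8)/(y^4 - 12*y^3 + 34*y^2 + 12*y + 1)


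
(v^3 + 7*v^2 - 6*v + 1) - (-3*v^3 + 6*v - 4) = 4*v^3 + 7*v^2 - 12*v + 5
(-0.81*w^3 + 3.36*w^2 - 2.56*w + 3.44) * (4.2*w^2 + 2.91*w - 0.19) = -3.402*w^5 + 11.7549*w^4 - 0.820500000000001*w^3 + 6.36*w^2 + 10.4968*w - 0.6536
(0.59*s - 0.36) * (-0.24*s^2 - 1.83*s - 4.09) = -0.1416*s^3 - 0.9933*s^2 - 1.7543*s + 1.4724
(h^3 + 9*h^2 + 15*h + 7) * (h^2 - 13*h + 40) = h^5 - 4*h^4 - 62*h^3 + 172*h^2 + 509*h + 280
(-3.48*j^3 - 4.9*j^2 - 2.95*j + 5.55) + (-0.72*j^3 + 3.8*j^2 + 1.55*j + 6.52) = -4.2*j^3 - 1.1*j^2 - 1.4*j + 12.07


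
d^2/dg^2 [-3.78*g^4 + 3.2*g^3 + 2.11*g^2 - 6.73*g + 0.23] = -45.36*g^2 + 19.2*g + 4.22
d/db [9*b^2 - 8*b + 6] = 18*b - 8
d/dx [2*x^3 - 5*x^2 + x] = 6*x^2 - 10*x + 1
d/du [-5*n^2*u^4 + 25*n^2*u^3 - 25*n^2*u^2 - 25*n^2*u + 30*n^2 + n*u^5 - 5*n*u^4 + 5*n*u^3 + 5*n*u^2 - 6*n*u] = n*(-20*n*u^3 + 75*n*u^2 - 50*n*u - 25*n + 5*u^4 - 20*u^3 + 15*u^2 + 10*u - 6)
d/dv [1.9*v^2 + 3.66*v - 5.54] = 3.8*v + 3.66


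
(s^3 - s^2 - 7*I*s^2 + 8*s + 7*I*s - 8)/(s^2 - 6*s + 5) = (s^2 - 7*I*s + 8)/(s - 5)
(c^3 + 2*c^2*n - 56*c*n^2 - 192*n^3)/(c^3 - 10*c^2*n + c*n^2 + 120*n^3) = (c^2 + 10*c*n + 24*n^2)/(c^2 - 2*c*n - 15*n^2)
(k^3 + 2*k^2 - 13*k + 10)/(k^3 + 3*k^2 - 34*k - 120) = (k^2 - 3*k + 2)/(k^2 - 2*k - 24)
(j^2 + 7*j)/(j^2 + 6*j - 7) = j/(j - 1)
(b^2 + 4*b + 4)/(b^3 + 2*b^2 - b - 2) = (b + 2)/(b^2 - 1)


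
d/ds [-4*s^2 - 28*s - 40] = -8*s - 28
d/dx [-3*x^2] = -6*x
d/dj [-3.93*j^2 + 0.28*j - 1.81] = 0.28 - 7.86*j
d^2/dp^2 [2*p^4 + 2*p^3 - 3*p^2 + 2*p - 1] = 24*p^2 + 12*p - 6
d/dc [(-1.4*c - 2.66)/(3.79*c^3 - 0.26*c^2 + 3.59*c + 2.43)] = (10.612*c^3 + 29.8802*c^2 - 1.3832*c + 6.1474)/(14.3641*c^6 - 1.9708*c^5 + 27.2798*c^4 + 16.5526*c^3 + 11.6245*c^2 + 17.4474*c + 5.9049)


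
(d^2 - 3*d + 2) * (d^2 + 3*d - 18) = d^4 - 25*d^2 + 60*d - 36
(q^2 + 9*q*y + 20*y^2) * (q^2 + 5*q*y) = q^4 + 14*q^3*y + 65*q^2*y^2 + 100*q*y^3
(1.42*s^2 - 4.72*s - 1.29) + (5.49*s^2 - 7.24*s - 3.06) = 6.91*s^2 - 11.96*s - 4.35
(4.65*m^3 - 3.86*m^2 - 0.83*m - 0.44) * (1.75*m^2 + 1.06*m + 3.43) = 8.1375*m^5 - 1.826*m^4 + 10.4054*m^3 - 14.8896*m^2 - 3.3133*m - 1.5092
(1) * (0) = 0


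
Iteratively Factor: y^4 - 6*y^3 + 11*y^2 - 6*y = (y - 2)*(y^3 - 4*y^2 + 3*y) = (y - 3)*(y - 2)*(y^2 - y) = (y - 3)*(y - 2)*(y - 1)*(y)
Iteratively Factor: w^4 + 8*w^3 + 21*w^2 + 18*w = (w + 3)*(w^3 + 5*w^2 + 6*w) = (w + 2)*(w + 3)*(w^2 + 3*w) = w*(w + 2)*(w + 3)*(w + 3)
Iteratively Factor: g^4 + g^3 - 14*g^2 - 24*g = (g + 3)*(g^3 - 2*g^2 - 8*g) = g*(g + 3)*(g^2 - 2*g - 8) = g*(g - 4)*(g + 3)*(g + 2)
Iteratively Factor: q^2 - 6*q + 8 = (q - 2)*(q - 4)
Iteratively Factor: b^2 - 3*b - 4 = (b - 4)*(b + 1)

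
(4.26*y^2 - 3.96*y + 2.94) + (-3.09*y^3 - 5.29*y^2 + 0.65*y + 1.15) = -3.09*y^3 - 1.03*y^2 - 3.31*y + 4.09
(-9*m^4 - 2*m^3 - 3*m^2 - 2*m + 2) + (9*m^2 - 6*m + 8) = -9*m^4 - 2*m^3 + 6*m^2 - 8*m + 10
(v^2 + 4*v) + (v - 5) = v^2 + 5*v - 5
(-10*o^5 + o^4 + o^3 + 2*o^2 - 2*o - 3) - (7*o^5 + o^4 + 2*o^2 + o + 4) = -17*o^5 + o^3 - 3*o - 7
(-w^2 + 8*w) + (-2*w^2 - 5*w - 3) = -3*w^2 + 3*w - 3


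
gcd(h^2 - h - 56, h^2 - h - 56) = h^2 - h - 56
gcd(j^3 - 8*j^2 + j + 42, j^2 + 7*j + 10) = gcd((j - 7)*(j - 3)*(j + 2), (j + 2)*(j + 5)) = j + 2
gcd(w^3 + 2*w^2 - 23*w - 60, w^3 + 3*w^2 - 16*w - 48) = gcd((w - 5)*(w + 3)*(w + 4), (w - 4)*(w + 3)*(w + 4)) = w^2 + 7*w + 12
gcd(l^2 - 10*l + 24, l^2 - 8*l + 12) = l - 6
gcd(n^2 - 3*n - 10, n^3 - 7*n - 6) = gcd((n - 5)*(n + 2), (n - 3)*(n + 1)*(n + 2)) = n + 2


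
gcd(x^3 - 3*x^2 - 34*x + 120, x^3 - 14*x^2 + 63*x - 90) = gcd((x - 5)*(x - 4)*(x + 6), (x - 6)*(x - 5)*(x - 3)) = x - 5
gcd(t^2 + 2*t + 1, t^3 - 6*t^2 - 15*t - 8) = t^2 + 2*t + 1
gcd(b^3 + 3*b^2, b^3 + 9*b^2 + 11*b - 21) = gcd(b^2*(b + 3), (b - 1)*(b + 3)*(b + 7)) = b + 3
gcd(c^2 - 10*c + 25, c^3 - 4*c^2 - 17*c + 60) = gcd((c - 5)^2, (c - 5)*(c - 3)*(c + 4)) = c - 5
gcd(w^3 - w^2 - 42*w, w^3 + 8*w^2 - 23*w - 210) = w + 6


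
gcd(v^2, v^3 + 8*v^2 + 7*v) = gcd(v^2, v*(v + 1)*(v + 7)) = v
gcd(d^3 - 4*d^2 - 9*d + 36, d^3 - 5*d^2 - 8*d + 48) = d^2 - d - 12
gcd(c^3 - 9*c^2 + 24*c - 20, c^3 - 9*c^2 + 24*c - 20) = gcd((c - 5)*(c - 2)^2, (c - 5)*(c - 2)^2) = c^3 - 9*c^2 + 24*c - 20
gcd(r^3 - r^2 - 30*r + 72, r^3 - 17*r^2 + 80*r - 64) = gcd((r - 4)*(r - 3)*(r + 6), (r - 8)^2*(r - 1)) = 1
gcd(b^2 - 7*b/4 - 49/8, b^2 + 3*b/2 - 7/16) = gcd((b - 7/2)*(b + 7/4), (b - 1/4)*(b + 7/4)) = b + 7/4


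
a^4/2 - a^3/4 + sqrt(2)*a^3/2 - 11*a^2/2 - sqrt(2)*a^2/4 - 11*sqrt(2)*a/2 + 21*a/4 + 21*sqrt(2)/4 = (a/2 + sqrt(2)/2)*(a - 3)*(a - 1)*(a + 7/2)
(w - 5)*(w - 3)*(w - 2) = w^3 - 10*w^2 + 31*w - 30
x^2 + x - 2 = (x - 1)*(x + 2)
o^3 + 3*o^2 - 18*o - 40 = (o - 4)*(o + 2)*(o + 5)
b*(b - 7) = b^2 - 7*b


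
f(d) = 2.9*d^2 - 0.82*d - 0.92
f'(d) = 5.8*d - 0.82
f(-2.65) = 21.62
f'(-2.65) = -16.19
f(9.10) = 231.77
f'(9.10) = 51.96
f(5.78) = 91.22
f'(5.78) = 32.70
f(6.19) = 105.12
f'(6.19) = 35.08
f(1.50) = 4.38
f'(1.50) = 7.88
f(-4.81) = 70.12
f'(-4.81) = -28.72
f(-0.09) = -0.82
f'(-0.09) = -1.34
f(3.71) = 35.95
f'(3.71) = 20.70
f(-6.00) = 108.40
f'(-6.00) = -35.62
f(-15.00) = 663.88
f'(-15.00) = -87.82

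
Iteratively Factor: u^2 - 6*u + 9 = (u - 3)*(u - 3)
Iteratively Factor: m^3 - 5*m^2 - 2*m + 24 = (m + 2)*(m^2 - 7*m + 12) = (m - 4)*(m + 2)*(m - 3)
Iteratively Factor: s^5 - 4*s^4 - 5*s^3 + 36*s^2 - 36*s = (s - 2)*(s^4 - 2*s^3 - 9*s^2 + 18*s) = s*(s - 2)*(s^3 - 2*s^2 - 9*s + 18) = s*(s - 3)*(s - 2)*(s^2 + s - 6) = s*(s - 3)*(s - 2)^2*(s + 3)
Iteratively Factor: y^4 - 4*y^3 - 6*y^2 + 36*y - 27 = (y - 3)*(y^3 - y^2 - 9*y + 9) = (y - 3)*(y + 3)*(y^2 - 4*y + 3) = (y - 3)^2*(y + 3)*(y - 1)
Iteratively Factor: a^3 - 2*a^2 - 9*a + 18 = (a - 3)*(a^2 + a - 6) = (a - 3)*(a + 3)*(a - 2)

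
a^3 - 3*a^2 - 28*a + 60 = (a - 6)*(a - 2)*(a + 5)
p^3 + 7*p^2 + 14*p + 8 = (p + 1)*(p + 2)*(p + 4)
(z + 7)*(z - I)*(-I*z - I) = -I*z^3 - z^2 - 8*I*z^2 - 8*z - 7*I*z - 7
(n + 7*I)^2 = n^2 + 14*I*n - 49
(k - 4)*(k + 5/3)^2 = k^3 - 2*k^2/3 - 95*k/9 - 100/9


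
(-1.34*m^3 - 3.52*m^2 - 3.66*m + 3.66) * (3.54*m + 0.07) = -4.7436*m^4 - 12.5546*m^3 - 13.2028*m^2 + 12.7002*m + 0.2562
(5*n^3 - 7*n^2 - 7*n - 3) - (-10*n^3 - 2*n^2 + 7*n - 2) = 15*n^3 - 5*n^2 - 14*n - 1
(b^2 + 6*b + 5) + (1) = b^2 + 6*b + 6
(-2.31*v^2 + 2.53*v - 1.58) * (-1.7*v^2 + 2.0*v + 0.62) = 3.927*v^4 - 8.921*v^3 + 6.3138*v^2 - 1.5914*v - 0.9796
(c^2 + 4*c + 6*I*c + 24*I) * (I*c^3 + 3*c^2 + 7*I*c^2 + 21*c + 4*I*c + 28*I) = I*c^5 - 3*c^4 + 11*I*c^4 - 33*c^3 + 50*I*c^3 - 108*c^2 + 242*I*c^2 - 264*c + 616*I*c - 672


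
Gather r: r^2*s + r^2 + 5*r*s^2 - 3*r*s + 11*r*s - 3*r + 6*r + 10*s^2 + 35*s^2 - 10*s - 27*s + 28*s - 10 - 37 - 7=r^2*(s + 1) + r*(5*s^2 + 8*s + 3) + 45*s^2 - 9*s - 54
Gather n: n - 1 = n - 1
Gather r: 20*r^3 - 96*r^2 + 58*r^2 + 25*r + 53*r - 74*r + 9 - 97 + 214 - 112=20*r^3 - 38*r^2 + 4*r + 14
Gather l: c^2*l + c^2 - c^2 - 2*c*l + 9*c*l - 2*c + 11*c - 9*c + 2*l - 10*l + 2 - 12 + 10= l*(c^2 + 7*c - 8)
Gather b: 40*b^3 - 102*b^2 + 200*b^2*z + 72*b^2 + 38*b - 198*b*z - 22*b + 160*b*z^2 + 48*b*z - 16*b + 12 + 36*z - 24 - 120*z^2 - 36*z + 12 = 40*b^3 + b^2*(200*z - 30) + b*(160*z^2 - 150*z) - 120*z^2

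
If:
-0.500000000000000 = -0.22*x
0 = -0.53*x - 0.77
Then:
No Solution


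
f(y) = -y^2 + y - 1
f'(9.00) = -17.00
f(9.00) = -73.00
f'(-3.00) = 7.00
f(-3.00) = -13.00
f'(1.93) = -2.86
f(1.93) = -2.79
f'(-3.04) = 7.08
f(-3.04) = -13.28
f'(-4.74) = 10.48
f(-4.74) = -28.21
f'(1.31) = -1.62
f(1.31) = -1.41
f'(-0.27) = 1.54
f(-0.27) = -1.34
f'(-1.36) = 3.72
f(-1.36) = -4.21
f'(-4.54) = 10.08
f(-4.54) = -26.15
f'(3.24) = -5.48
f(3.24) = -8.26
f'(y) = 1 - 2*y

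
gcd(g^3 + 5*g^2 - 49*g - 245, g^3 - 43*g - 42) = g - 7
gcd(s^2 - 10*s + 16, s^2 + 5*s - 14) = s - 2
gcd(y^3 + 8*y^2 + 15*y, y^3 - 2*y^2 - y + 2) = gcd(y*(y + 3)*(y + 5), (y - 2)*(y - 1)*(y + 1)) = 1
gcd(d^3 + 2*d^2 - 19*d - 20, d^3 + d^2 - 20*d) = d^2 + d - 20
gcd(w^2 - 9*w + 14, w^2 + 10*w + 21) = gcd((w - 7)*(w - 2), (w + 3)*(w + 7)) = 1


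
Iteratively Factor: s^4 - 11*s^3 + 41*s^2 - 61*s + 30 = (s - 3)*(s^3 - 8*s^2 + 17*s - 10) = (s - 3)*(s - 1)*(s^2 - 7*s + 10) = (s - 3)*(s - 2)*(s - 1)*(s - 5)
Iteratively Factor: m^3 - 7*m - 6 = (m + 1)*(m^2 - m - 6) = (m + 1)*(m + 2)*(m - 3)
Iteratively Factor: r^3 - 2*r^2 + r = (r - 1)*(r^2 - r) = (r - 1)^2*(r)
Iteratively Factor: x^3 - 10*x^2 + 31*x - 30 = (x - 2)*(x^2 - 8*x + 15) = (x - 3)*(x - 2)*(x - 5)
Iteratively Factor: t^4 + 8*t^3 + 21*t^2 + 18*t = (t)*(t^3 + 8*t^2 + 21*t + 18) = t*(t + 2)*(t^2 + 6*t + 9) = t*(t + 2)*(t + 3)*(t + 3)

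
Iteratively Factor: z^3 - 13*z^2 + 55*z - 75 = (z - 5)*(z^2 - 8*z + 15) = (z - 5)^2*(z - 3)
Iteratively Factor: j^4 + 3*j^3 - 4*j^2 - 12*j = (j)*(j^3 + 3*j^2 - 4*j - 12) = j*(j + 3)*(j^2 - 4) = j*(j - 2)*(j + 3)*(j + 2)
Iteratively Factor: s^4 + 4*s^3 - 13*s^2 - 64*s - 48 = (s + 4)*(s^3 - 13*s - 12) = (s + 1)*(s + 4)*(s^2 - s - 12) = (s + 1)*(s + 3)*(s + 4)*(s - 4)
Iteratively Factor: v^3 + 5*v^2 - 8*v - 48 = (v + 4)*(v^2 + v - 12) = (v + 4)^2*(v - 3)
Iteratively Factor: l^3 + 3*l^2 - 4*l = (l - 1)*(l^2 + 4*l) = (l - 1)*(l + 4)*(l)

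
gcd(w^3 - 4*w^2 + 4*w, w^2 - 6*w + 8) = w - 2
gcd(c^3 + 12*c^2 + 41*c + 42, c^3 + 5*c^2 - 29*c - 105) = c^2 + 10*c + 21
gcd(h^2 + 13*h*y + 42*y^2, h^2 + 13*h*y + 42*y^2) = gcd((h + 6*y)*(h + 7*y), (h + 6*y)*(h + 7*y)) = h^2 + 13*h*y + 42*y^2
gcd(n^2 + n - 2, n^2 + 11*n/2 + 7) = n + 2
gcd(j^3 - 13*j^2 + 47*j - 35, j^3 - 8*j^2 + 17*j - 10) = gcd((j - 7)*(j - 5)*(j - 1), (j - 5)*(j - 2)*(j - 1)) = j^2 - 6*j + 5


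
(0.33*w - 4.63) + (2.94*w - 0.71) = 3.27*w - 5.34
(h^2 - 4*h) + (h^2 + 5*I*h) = 2*h^2 - 4*h + 5*I*h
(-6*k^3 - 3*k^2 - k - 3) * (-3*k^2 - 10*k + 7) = 18*k^5 + 69*k^4 - 9*k^3 - 2*k^2 + 23*k - 21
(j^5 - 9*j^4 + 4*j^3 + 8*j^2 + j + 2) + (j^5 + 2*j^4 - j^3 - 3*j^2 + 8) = 2*j^5 - 7*j^4 + 3*j^3 + 5*j^2 + j + 10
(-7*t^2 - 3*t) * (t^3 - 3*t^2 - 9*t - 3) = -7*t^5 + 18*t^4 + 72*t^3 + 48*t^2 + 9*t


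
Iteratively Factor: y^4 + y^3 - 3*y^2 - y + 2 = (y - 1)*(y^3 + 2*y^2 - y - 2) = (y - 1)*(y + 2)*(y^2 - 1) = (y - 1)^2*(y + 2)*(y + 1)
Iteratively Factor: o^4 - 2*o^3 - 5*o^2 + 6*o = (o - 1)*(o^3 - o^2 - 6*o) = o*(o - 1)*(o^2 - o - 6) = o*(o - 1)*(o + 2)*(o - 3)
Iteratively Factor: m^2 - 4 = (m + 2)*(m - 2)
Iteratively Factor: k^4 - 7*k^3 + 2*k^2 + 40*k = (k)*(k^3 - 7*k^2 + 2*k + 40) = k*(k + 2)*(k^2 - 9*k + 20) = k*(k - 5)*(k + 2)*(k - 4)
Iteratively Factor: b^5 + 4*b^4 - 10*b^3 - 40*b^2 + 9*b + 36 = (b + 4)*(b^4 - 10*b^2 + 9) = (b + 3)*(b + 4)*(b^3 - 3*b^2 - b + 3) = (b - 1)*(b + 3)*(b + 4)*(b^2 - 2*b - 3) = (b - 1)*(b + 1)*(b + 3)*(b + 4)*(b - 3)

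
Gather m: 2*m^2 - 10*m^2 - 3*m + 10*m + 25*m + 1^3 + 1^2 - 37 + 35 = -8*m^2 + 32*m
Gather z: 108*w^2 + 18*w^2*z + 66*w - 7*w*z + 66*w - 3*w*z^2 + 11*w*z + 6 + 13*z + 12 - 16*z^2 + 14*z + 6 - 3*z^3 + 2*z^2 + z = 108*w^2 + 132*w - 3*z^3 + z^2*(-3*w - 14) + z*(18*w^2 + 4*w + 28) + 24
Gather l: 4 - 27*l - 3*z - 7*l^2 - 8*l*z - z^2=-7*l^2 + l*(-8*z - 27) - z^2 - 3*z + 4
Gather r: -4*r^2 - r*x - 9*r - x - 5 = -4*r^2 + r*(-x - 9) - x - 5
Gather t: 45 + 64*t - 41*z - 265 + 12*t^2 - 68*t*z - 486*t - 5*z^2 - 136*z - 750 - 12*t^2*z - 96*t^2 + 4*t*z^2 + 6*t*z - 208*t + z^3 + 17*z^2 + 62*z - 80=t^2*(-12*z - 84) + t*(4*z^2 - 62*z - 630) + z^3 + 12*z^2 - 115*z - 1050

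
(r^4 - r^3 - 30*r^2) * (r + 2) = r^5 + r^4 - 32*r^3 - 60*r^2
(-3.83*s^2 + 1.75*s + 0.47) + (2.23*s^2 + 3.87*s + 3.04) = -1.6*s^2 + 5.62*s + 3.51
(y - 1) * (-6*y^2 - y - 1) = -6*y^3 + 5*y^2 + 1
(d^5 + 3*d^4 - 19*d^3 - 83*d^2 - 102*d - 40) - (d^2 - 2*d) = d^5 + 3*d^4 - 19*d^3 - 84*d^2 - 100*d - 40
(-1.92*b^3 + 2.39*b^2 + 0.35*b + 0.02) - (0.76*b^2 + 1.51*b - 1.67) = -1.92*b^3 + 1.63*b^2 - 1.16*b + 1.69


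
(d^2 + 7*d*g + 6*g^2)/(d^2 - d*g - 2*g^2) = (d + 6*g)/(d - 2*g)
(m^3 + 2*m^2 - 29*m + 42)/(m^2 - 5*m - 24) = (-m^3 - 2*m^2 + 29*m - 42)/(-m^2 + 5*m + 24)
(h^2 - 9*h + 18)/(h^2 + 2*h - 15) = (h - 6)/(h + 5)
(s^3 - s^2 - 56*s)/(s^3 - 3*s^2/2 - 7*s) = 2*(-s^2 + s + 56)/(-2*s^2 + 3*s + 14)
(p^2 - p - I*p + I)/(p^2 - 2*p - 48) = (-p^2 + p + I*p - I)/(-p^2 + 2*p + 48)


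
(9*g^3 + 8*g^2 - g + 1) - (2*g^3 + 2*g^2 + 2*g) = 7*g^3 + 6*g^2 - 3*g + 1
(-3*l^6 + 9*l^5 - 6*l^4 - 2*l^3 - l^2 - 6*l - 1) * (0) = 0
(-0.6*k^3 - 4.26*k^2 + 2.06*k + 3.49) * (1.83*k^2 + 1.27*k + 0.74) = -1.098*k^5 - 8.5578*k^4 - 2.0844*k^3 + 5.8505*k^2 + 5.9567*k + 2.5826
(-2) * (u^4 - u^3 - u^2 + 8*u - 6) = -2*u^4 + 2*u^3 + 2*u^2 - 16*u + 12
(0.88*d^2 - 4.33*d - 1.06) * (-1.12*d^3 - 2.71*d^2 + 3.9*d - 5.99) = -0.9856*d^5 + 2.4648*d^4 + 16.3535*d^3 - 19.2856*d^2 + 21.8027*d + 6.3494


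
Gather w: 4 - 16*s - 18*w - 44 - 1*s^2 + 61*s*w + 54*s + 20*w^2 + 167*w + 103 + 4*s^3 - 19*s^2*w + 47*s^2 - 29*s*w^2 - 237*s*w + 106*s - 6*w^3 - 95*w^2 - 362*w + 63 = 4*s^3 + 46*s^2 + 144*s - 6*w^3 + w^2*(-29*s - 75) + w*(-19*s^2 - 176*s - 213) + 126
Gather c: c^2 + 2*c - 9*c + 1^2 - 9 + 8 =c^2 - 7*c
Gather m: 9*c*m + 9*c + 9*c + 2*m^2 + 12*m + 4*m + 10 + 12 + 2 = 18*c + 2*m^2 + m*(9*c + 16) + 24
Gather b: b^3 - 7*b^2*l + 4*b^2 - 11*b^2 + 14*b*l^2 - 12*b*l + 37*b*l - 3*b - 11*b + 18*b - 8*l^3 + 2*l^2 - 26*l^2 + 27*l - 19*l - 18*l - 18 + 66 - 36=b^3 + b^2*(-7*l - 7) + b*(14*l^2 + 25*l + 4) - 8*l^3 - 24*l^2 - 10*l + 12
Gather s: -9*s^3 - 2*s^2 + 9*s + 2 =-9*s^3 - 2*s^2 + 9*s + 2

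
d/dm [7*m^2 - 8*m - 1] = 14*m - 8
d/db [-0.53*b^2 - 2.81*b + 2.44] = -1.06*b - 2.81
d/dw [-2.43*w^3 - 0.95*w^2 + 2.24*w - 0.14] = -7.29*w^2 - 1.9*w + 2.24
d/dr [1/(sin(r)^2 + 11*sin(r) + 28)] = -(2*sin(r) + 11)*cos(r)/(sin(r)^2 + 11*sin(r) + 28)^2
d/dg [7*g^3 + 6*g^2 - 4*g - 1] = 21*g^2 + 12*g - 4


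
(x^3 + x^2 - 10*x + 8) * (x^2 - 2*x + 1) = x^5 - x^4 - 11*x^3 + 29*x^2 - 26*x + 8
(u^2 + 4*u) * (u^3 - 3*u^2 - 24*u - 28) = u^5 + u^4 - 36*u^3 - 124*u^2 - 112*u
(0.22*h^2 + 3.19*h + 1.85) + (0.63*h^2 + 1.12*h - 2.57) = 0.85*h^2 + 4.31*h - 0.72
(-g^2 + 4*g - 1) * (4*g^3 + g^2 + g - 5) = -4*g^5 + 15*g^4 - g^3 + 8*g^2 - 21*g + 5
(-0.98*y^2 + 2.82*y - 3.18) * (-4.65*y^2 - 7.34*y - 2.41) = 4.557*y^4 - 5.9198*y^3 - 3.55*y^2 + 16.545*y + 7.6638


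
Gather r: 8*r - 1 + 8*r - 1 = 16*r - 2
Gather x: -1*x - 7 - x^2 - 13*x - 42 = -x^2 - 14*x - 49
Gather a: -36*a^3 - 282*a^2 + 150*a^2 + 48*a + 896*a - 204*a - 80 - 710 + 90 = -36*a^3 - 132*a^2 + 740*a - 700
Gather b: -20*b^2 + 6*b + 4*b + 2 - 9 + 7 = -20*b^2 + 10*b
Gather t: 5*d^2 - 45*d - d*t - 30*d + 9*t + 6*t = 5*d^2 - 75*d + t*(15 - d)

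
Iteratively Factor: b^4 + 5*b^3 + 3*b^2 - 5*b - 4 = (b - 1)*(b^3 + 6*b^2 + 9*b + 4) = (b - 1)*(b + 1)*(b^2 + 5*b + 4) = (b - 1)*(b + 1)^2*(b + 4)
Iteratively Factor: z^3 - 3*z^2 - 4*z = (z - 4)*(z^2 + z) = z*(z - 4)*(z + 1)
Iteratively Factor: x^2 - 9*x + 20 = (x - 5)*(x - 4)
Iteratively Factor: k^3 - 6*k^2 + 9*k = (k)*(k^2 - 6*k + 9) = k*(k - 3)*(k - 3)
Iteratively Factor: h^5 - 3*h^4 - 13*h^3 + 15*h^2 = (h)*(h^4 - 3*h^3 - 13*h^2 + 15*h) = h^2*(h^3 - 3*h^2 - 13*h + 15) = h^2*(h + 3)*(h^2 - 6*h + 5) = h^2*(h - 5)*(h + 3)*(h - 1)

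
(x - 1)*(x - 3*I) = x^2 - x - 3*I*x + 3*I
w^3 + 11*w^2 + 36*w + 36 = (w + 2)*(w + 3)*(w + 6)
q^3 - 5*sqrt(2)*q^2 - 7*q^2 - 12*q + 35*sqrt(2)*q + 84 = (q - 7)*(q - 6*sqrt(2))*(q + sqrt(2))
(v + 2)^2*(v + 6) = v^3 + 10*v^2 + 28*v + 24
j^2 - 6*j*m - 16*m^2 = (j - 8*m)*(j + 2*m)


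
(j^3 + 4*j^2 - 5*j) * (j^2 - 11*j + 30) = j^5 - 7*j^4 - 19*j^3 + 175*j^2 - 150*j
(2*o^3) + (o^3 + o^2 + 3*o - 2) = 3*o^3 + o^2 + 3*o - 2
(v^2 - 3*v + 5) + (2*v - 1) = v^2 - v + 4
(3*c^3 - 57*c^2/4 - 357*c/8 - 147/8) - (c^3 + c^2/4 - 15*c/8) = 2*c^3 - 29*c^2/2 - 171*c/4 - 147/8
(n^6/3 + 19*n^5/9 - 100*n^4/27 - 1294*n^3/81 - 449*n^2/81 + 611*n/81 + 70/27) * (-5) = -5*n^6/3 - 95*n^5/9 + 500*n^4/27 + 6470*n^3/81 + 2245*n^2/81 - 3055*n/81 - 350/27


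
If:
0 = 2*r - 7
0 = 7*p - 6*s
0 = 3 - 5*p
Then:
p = 3/5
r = 7/2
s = 7/10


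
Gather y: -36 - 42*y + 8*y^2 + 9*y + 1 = 8*y^2 - 33*y - 35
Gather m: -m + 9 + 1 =10 - m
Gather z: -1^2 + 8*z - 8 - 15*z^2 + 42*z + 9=-15*z^2 + 50*z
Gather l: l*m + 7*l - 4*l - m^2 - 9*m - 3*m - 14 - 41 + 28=l*(m + 3) - m^2 - 12*m - 27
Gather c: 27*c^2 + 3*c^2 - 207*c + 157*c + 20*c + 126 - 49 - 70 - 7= 30*c^2 - 30*c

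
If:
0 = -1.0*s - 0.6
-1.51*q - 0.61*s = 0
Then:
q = 0.24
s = -0.60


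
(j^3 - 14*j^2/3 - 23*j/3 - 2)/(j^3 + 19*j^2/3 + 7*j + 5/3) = (j - 6)/(j + 5)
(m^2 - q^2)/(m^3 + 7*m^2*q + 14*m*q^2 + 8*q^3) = (m - q)/(m^2 + 6*m*q + 8*q^2)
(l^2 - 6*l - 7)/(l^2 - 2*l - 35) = (l + 1)/(l + 5)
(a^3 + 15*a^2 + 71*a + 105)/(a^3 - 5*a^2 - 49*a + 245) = (a^2 + 8*a + 15)/(a^2 - 12*a + 35)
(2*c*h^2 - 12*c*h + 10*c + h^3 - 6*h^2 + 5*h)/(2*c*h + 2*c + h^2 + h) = (h^2 - 6*h + 5)/(h + 1)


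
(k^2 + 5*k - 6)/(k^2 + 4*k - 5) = (k + 6)/(k + 5)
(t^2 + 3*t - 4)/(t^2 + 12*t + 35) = (t^2 + 3*t - 4)/(t^2 + 12*t + 35)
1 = 1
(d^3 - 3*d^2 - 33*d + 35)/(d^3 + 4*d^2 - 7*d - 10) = (d^2 - 8*d + 7)/(d^2 - d - 2)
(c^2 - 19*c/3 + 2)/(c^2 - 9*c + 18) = (c - 1/3)/(c - 3)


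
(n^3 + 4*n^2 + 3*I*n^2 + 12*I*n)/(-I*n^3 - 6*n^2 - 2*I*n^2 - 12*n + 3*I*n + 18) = (I*n^3 + n^2*(-3 + 4*I) - 12*n)/(n^3 + n^2*(2 - 6*I) + n*(-3 - 12*I) + 18*I)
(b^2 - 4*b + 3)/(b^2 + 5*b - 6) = (b - 3)/(b + 6)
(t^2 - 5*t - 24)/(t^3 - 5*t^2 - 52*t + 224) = (t + 3)/(t^2 + 3*t - 28)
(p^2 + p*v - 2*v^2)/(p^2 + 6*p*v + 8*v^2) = (p - v)/(p + 4*v)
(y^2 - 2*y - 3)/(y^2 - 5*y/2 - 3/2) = 2*(y + 1)/(2*y + 1)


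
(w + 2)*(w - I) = w^2 + 2*w - I*w - 2*I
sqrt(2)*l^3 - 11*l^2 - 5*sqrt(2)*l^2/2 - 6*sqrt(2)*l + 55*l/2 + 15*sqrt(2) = (l - 5/2)*(l - 6*sqrt(2))*(sqrt(2)*l + 1)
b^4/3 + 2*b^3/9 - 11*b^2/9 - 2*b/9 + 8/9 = (b/3 + 1/3)*(b - 4/3)*(b - 1)*(b + 2)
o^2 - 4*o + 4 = (o - 2)^2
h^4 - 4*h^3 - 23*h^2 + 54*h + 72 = (h - 6)*(h - 3)*(h + 1)*(h + 4)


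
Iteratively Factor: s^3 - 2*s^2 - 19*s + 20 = (s - 1)*(s^2 - s - 20) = (s - 1)*(s + 4)*(s - 5)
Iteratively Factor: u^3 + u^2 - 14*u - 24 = (u - 4)*(u^2 + 5*u + 6) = (u - 4)*(u + 3)*(u + 2)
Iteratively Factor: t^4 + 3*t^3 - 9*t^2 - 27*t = (t + 3)*(t^3 - 9*t) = t*(t + 3)*(t^2 - 9) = t*(t + 3)^2*(t - 3)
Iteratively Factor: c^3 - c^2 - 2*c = (c)*(c^2 - c - 2) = c*(c - 2)*(c + 1)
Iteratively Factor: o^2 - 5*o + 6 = (o - 2)*(o - 3)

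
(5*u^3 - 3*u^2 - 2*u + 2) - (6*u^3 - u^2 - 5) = -u^3 - 2*u^2 - 2*u + 7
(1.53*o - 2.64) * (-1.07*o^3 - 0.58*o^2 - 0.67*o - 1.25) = -1.6371*o^4 + 1.9374*o^3 + 0.5061*o^2 - 0.1437*o + 3.3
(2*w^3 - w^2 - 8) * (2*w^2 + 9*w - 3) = 4*w^5 + 16*w^4 - 15*w^3 - 13*w^2 - 72*w + 24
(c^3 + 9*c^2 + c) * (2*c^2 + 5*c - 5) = 2*c^5 + 23*c^4 + 42*c^3 - 40*c^2 - 5*c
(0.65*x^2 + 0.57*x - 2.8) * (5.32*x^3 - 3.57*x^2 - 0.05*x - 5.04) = 3.458*x^5 + 0.7119*x^4 - 16.9634*x^3 + 6.6915*x^2 - 2.7328*x + 14.112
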